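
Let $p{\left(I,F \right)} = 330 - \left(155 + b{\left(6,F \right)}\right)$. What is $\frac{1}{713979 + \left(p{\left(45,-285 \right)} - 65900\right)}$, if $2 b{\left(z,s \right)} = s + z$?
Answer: $\frac{2}{1296787} \approx 1.5423 \cdot 10^{-6}$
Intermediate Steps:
$b{\left(z,s \right)} = \frac{s}{2} + \frac{z}{2}$ ($b{\left(z,s \right)} = \frac{s + z}{2} = \frac{s}{2} + \frac{z}{2}$)
$p{\left(I,F \right)} = 172 - \frac{F}{2}$ ($p{\left(I,F \right)} = 330 - \left(155 + 3 + \frac{F}{2}\right) = 330 - \left(158 + \frac{F}{2}\right) = 172 - \frac{F}{2}$)
$\frac{1}{713979 + \left(p{\left(45,-285 \right)} - 65900\right)} = \frac{1}{713979 + \left(\left(172 - - \frac{285}{2}\right) - 65900\right)} = \frac{1}{713979 + \left(\left(172 + \frac{285}{2}\right) - 65900\right)} = \frac{1}{713979 + \left(\frac{629}{2} - 65900\right)} = \frac{1}{713979 - \frac{131171}{2}} = \frac{1}{\frac{1296787}{2}} = \frac{2}{1296787}$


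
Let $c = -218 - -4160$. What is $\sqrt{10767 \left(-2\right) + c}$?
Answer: $2 i \sqrt{4398} \approx 132.63 i$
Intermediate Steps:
$c = 3942$ ($c = -218 + 4160 = 3942$)
$\sqrt{10767 \left(-2\right) + c} = \sqrt{10767 \left(-2\right) + 3942} = \sqrt{-21534 + 3942} = \sqrt{-17592} = 2 i \sqrt{4398}$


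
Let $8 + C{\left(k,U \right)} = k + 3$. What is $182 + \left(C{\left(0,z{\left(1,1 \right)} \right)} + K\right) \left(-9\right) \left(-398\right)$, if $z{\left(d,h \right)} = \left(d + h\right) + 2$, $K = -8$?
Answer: $-46384$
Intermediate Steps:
$z{\left(d,h \right)} = 2 + d + h$
$C{\left(k,U \right)} = -5 + k$ ($C{\left(k,U \right)} = -8 + \left(k + 3\right) = -8 + \left(3 + k\right) = -5 + k$)
$182 + \left(C{\left(0,z{\left(1,1 \right)} \right)} + K\right) \left(-9\right) \left(-398\right) = 182 + \left(\left(-5 + 0\right) - 8\right) \left(-9\right) \left(-398\right) = 182 + \left(-5 - 8\right) \left(-9\right) \left(-398\right) = 182 + \left(-13\right) \left(-9\right) \left(-398\right) = 182 + 117 \left(-398\right) = 182 - 46566 = -46384$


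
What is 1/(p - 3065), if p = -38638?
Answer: -1/41703 ≈ -2.3979e-5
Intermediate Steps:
1/(p - 3065) = 1/(-38638 - 3065) = 1/(-41703) = -1/41703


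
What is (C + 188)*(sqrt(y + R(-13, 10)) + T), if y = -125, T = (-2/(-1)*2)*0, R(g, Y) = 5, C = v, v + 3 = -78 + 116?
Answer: 446*I*sqrt(30) ≈ 2442.8*I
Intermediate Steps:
v = 35 (v = -3 + (-78 + 116) = -3 + 38 = 35)
C = 35
T = 0 (T = (-2*(-1)*2)*0 = (2*2)*0 = 4*0 = 0)
(C + 188)*(sqrt(y + R(-13, 10)) + T) = (35 + 188)*(sqrt(-125 + 5) + 0) = 223*(sqrt(-120) + 0) = 223*(2*I*sqrt(30) + 0) = 223*(2*I*sqrt(30)) = 446*I*sqrt(30)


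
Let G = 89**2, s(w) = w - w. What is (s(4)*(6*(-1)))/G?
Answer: 0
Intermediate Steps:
s(w) = 0
G = 7921
(s(4)*(6*(-1)))/G = (0*(6*(-1)))/7921 = (0*(-6))*(1/7921) = 0*(1/7921) = 0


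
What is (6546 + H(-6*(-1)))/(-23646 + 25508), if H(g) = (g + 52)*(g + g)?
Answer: 3621/931 ≈ 3.8894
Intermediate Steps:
H(g) = 2*g*(52 + g) (H(g) = (52 + g)*(2*g) = 2*g*(52 + g))
(6546 + H(-6*(-1)))/(-23646 + 25508) = (6546 + 2*(-6*(-1))*(52 - 6*(-1)))/(-23646 + 25508) = (6546 + 2*6*(52 + 6))/1862 = (6546 + 2*6*58)*(1/1862) = (6546 + 696)*(1/1862) = 7242*(1/1862) = 3621/931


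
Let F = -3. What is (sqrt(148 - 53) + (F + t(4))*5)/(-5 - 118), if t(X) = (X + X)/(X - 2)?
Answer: -5/123 - sqrt(95)/123 ≈ -0.11989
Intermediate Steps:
t(X) = 2*X/(-2 + X) (t(X) = (2*X)/(-2 + X) = 2*X/(-2 + X))
(sqrt(148 - 53) + (F + t(4))*5)/(-5 - 118) = (sqrt(148 - 53) + (-3 + 2*4/(-2 + 4))*5)/(-5 - 118) = (sqrt(95) + (-3 + 2*4/2)*5)/(-123) = (sqrt(95) + (-3 + 2*4*(1/2))*5)*(-1/123) = (sqrt(95) + (-3 + 4)*5)*(-1/123) = (sqrt(95) + 1*5)*(-1/123) = (sqrt(95) + 5)*(-1/123) = (5 + sqrt(95))*(-1/123) = -5/123 - sqrt(95)/123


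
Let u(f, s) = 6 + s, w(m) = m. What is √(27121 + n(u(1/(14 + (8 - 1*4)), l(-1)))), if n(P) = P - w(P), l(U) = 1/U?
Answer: √27121 ≈ 164.68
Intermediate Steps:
n(P) = 0 (n(P) = P - P = 0)
√(27121 + n(u(1/(14 + (8 - 1*4)), l(-1)))) = √(27121 + 0) = √27121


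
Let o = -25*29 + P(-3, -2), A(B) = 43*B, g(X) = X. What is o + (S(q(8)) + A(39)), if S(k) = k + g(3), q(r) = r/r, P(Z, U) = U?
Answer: 954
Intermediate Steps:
q(r) = 1
S(k) = 3 + k (S(k) = k + 3 = 3 + k)
o = -727 (o = -25*29 - 2 = -725 - 2 = -727)
o + (S(q(8)) + A(39)) = -727 + ((3 + 1) + 43*39) = -727 + (4 + 1677) = -727 + 1681 = 954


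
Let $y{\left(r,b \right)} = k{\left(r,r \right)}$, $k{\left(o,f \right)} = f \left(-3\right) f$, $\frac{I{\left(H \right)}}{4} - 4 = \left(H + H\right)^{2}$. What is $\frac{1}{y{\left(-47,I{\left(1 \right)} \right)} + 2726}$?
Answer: $- \frac{1}{3901} \approx -0.00025634$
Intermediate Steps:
$I{\left(H \right)} = 16 + 16 H^{2}$ ($I{\left(H \right)} = 16 + 4 \left(H + H\right)^{2} = 16 + 4 \left(2 H\right)^{2} = 16 + 4 \cdot 4 H^{2} = 16 + 16 H^{2}$)
$k{\left(o,f \right)} = - 3 f^{2}$ ($k{\left(o,f \right)} = - 3 f f = - 3 f^{2}$)
$y{\left(r,b \right)} = - 3 r^{2}$
$\frac{1}{y{\left(-47,I{\left(1 \right)} \right)} + 2726} = \frac{1}{- 3 \left(-47\right)^{2} + 2726} = \frac{1}{\left(-3\right) 2209 + 2726} = \frac{1}{-6627 + 2726} = \frac{1}{-3901} = - \frac{1}{3901}$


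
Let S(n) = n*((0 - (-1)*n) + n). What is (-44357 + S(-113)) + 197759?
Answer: 178940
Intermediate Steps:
S(n) = 2*n² (S(n) = n*((0 + n) + n) = n*(n + n) = n*(2*n) = 2*n²)
(-44357 + S(-113)) + 197759 = (-44357 + 2*(-113)²) + 197759 = (-44357 + 2*12769) + 197759 = (-44357 + 25538) + 197759 = -18819 + 197759 = 178940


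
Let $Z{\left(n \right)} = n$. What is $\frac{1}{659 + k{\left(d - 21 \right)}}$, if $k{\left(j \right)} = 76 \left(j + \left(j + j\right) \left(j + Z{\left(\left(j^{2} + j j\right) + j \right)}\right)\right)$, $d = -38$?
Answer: $- \frac{1}{61380817} \approx -1.6292 \cdot 10^{-8}$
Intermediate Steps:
$k{\left(j \right)} = 76 j + 152 j \left(2 j + 2 j^{2}\right)$ ($k{\left(j \right)} = 76 \left(j + \left(j + j\right) \left(j + \left(\left(j^{2} + j j\right) + j\right)\right)\right) = 76 \left(j + 2 j \left(j + \left(\left(j^{2} + j^{2}\right) + j\right)\right)\right) = 76 \left(j + 2 j \left(j + \left(2 j^{2} + j\right)\right)\right) = 76 \left(j + 2 j \left(j + \left(j + 2 j^{2}\right)\right)\right) = 76 \left(j + 2 j \left(2 j + 2 j^{2}\right)\right) = 76 j + 152 j \left(2 j + 2 j^{2}\right)$)
$\frac{1}{659 + k{\left(d - 21 \right)}} = \frac{1}{659 + 76 \left(-38 - 21\right) \left(1 + 4 \left(-38 - 21\right) + 4 \left(-38 - 21\right)^{2}\right)} = \frac{1}{659 + 76 \left(-59\right) \left(1 + 4 \left(-59\right) + 4 \left(-59\right)^{2}\right)} = \frac{1}{659 + 76 \left(-59\right) \left(1 - 236 + 4 \cdot 3481\right)} = \frac{1}{659 + 76 \left(-59\right) \left(1 - 236 + 13924\right)} = \frac{1}{659 + 76 \left(-59\right) 13689} = \frac{1}{659 - 61381476} = \frac{1}{-61380817} = - \frac{1}{61380817}$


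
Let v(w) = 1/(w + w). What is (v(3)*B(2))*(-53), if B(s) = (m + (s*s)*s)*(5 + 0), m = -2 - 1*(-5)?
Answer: -2915/6 ≈ -485.83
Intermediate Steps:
v(w) = 1/(2*w)
m = 3 (m = -2 + 5 = 3)
B(s) = 15 + 5*s**3 (B(s) = (3 + (s*s)*s)*(5 + 0) = (3 + s**2*s)*5 = (3 + s**3)*5 = 15 + 5*s**3)
(v(3)*B(2))*(-53) = (((1/2)/3)*(15 + 5*2**3))*(-53) = (((1/2)*(1/3))*(15 + 5*8))*(-53) = ((15 + 40)/6)*(-53) = ((1/6)*55)*(-53) = (55/6)*(-53) = -2915/6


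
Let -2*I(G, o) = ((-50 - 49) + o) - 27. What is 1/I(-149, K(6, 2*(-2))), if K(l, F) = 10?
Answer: 1/58 ≈ 0.017241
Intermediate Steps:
I(G, o) = 63 - o/2 (I(G, o) = -(((-50 - 49) + o) - 27)/2 = -((-99 + o) - 27)/2 = -(-126 + o)/2 = 63 - o/2)
1/I(-149, K(6, 2*(-2))) = 1/(63 - ½*10) = 1/(63 - 5) = 1/58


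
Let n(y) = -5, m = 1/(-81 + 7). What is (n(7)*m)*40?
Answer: 100/37 ≈ 2.7027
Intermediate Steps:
m = -1/74 (m = 1/(-74) = -1/74 ≈ -0.013514)
(n(7)*m)*40 = -5*(-1/74)*40 = (5/74)*40 = 100/37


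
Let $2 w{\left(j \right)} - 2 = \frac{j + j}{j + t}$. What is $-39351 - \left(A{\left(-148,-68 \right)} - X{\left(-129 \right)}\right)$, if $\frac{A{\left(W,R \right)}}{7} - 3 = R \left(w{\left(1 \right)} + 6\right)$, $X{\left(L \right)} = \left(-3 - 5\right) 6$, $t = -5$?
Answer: $-36207$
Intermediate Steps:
$w{\left(j \right)} = 1 + \frac{j}{-5 + j}$ ($w{\left(j \right)} = 1 + \frac{\left(j + j\right) \frac{1}{j - 5}}{2} = 1 + \frac{2 j \frac{1}{-5 + j}}{2} = 1 + \frac{j}{-5 + j}$)
$X{\left(L \right)} = -48$ ($X{\left(L \right)} = \left(-8\right) 6 = -48$)
$A{\left(W,R \right)} = 21 + \frac{189 R}{4}$ ($A{\left(W,R \right)} = 21 + 7 R \left(\frac{-5 + 2 \cdot 1}{-5 + 1} + 6\right) = 21 + 7 R \left(\frac{-5 + 2}{-4} + 6\right) = 21 + 7 R \left(\left(- \frac{1}{4}\right) \left(-3\right) + 6\right) = 21 + 7 R \left(\frac{3}{4} + 6\right) = 21 + 7 R \frac{27}{4} = 21 + 7 \frac{27 R}{4} = 21 + \frac{189 R}{4}$)
$-39351 - \left(A{\left(-148,-68 \right)} - X{\left(-129 \right)}\right) = -39351 - \left(\left(21 + \frac{189}{4} \left(-68\right)\right) - -48\right) = -39351 - \left(\left(21 - 3213\right) + 48\right) = -39351 - \left(-3192 + 48\right) = -39351 - -3144 = -39351 + 3144 = -36207$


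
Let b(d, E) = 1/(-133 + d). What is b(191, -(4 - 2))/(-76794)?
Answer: -1/4454052 ≈ -2.2451e-7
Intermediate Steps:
b(191, -(4 - 2))/(-76794) = 1/((-133 + 191)*(-76794)) = -1/76794/58 = (1/58)*(-1/76794) = -1/4454052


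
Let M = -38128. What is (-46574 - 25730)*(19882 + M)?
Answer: 1319258784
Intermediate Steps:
(-46574 - 25730)*(19882 + M) = (-46574 - 25730)*(19882 - 38128) = -72304*(-18246) = 1319258784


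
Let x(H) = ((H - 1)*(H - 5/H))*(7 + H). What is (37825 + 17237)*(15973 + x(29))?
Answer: 71905741110/29 ≈ 2.4795e+9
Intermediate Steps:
x(H) = (-1 + H)*(7 + H)*(H - 5/H) (x(H) = ((-1 + H)*(H - 5/H))*(7 + H) = (-1 + H)*(7 + H)*(H - 5/H))
(37825 + 17237)*(15973 + x(29)) = (37825 + 17237)*(15973 + (-30 + 29**3 - 12*29 + 6*29**2 + 35/29)) = 55062*(15973 + (-30 + 24389 - 348 + 6*841 + 35*(1/29))) = 55062*(15973 + (-30 + 24389 - 348 + 5046 + 35/29)) = 55062*(15973 + 842688/29) = 55062*(1305905/29) = 71905741110/29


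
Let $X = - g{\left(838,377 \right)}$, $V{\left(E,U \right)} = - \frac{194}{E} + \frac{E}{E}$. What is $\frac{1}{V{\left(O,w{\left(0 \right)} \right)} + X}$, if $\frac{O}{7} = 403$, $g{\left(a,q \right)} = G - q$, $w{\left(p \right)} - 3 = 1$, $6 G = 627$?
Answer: $\frac{5642}{1542699} \approx 0.0036572$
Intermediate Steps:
$G = \frac{209}{2}$ ($G = \frac{1}{6} \cdot 627 = \frac{209}{2} \approx 104.5$)
$w{\left(p \right)} = 4$ ($w{\left(p \right)} = 3 + 1 = 4$)
$g{\left(a,q \right)} = \frac{209}{2} - q$
$O = 2821$ ($O = 7 \cdot 403 = 2821$)
$V{\left(E,U \right)} = 1 - \frac{194}{E}$ ($V{\left(E,U \right)} = - \frac{194}{E} + 1 = 1 - \frac{194}{E}$)
$X = \frac{545}{2}$ ($X = - (\frac{209}{2} - 377) = \left(-1\right) \left(- \frac{545}{2}\right) = \frac{545}{2} \approx 272.5$)
$\frac{1}{V{\left(O,w{\left(0 \right)} \right)} + X} = \frac{1}{\frac{-194 + 2821}{2821} + \frac{545}{2}} = \frac{1}{\frac{1}{2821} \cdot 2627 + \frac{545}{2}} = \frac{1}{\frac{2627}{2821} + \frac{545}{2}} = \frac{1}{\frac{1542699}{5642}} = \frac{5642}{1542699}$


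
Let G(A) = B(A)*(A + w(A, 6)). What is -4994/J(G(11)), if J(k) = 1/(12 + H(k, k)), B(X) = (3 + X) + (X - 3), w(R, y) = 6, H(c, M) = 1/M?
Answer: -1019003/17 ≈ -59941.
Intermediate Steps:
B(X) = 2*X (B(X) = (3 + X) + (-3 + X) = 2*X)
G(A) = 2*A*(6 + A) (G(A) = (2*A)*(A + 6) = (2*A)*(6 + A) = 2*A*(6 + A))
J(k) = 1/(12 + 1/k)
-4994/J(G(11)) = -4994*(1 + 12*(2*11*(6 + 11)))/(22*(6 + 11)) = -4994/((2*11*17)/(1 + 12*(2*11*17))) = -4994/(374/(1 + 12*374)) = -4994/(374/(1 + 4488)) = -4994/(374/4489) = -4994/(374*(1/4489)) = -4994/374/4489 = -4994*4489/374 = -1019003/17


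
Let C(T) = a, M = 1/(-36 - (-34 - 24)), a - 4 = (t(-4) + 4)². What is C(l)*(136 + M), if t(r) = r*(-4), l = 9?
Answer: 604586/11 ≈ 54962.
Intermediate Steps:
t(r) = -4*r
a = 404 (a = 4 + (-4*(-4) + 4)² = 4 + (16 + 4)² = 4 + 20² = 4 + 400 = 404)
M = 1/22 (M = 1/(-36 - 1*(-58)) = 1/(-36 + 58) = 1/22 ≈ 0.045455)
C(T) = 404
C(l)*(136 + M) = 404*(136 + 1/22) = 404*(2993/22) = 604586/11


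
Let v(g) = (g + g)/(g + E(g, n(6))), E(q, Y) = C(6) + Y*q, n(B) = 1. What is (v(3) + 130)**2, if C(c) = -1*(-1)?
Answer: 839056/49 ≈ 17124.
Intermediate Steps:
C(c) = 1
E(q, Y) = 1 + Y*q
v(g) = 2*g/(1 + 2*g) (v(g) = (g + g)/(g + (1 + 1*g)) = (2*g)/(g + (1 + g)) = (2*g)/(1 + 2*g) = 2*g/(1 + 2*g))
(v(3) + 130)**2 = (2*3/(1 + 2*3) + 130)**2 = (2*3/(1 + 6) + 130)**2 = (2*3/7 + 130)**2 = (2*3*(1/7) + 130)**2 = (6/7 + 130)**2 = (916/7)**2 = 839056/49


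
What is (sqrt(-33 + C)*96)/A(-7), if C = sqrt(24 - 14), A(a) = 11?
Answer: 96*sqrt(-33 + sqrt(10))/11 ≈ 47.672*I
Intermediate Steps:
C = sqrt(10) ≈ 3.1623
(sqrt(-33 + C)*96)/A(-7) = (sqrt(-33 + sqrt(10))*96)/11 = (96*sqrt(-33 + sqrt(10)))*(1/11) = 96*sqrt(-33 + sqrt(10))/11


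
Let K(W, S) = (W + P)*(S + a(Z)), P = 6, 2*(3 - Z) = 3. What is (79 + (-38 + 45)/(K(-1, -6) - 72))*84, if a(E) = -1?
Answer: 709464/107 ≈ 6630.5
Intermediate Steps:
Z = 3/2 (Z = 3 - 1/2*3 = 3 - 3/2 = 3/2 ≈ 1.5000)
K(W, S) = (-1 + S)*(6 + W) (K(W, S) = (W + 6)*(S - 1) = (6 + W)*(-1 + S) = (-1 + S)*(6 + W))
(79 + (-38 + 45)/(K(-1, -6) - 72))*84 = (79 + (-38 + 45)/((-6 - 1*(-1) + 6*(-6) - 6*(-1)) - 72))*84 = (79 + 7/((-6 + 1 - 36 + 6) - 72))*84 = (79 + 7/(-35 - 72))*84 = (79 + 7/(-107))*84 = (79 + 7*(-1/107))*84 = (79 - 7/107)*84 = (8446/107)*84 = 709464/107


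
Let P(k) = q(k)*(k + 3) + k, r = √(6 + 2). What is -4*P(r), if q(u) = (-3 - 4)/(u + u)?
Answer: 14 + 5*√2/2 ≈ 17.536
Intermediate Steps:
q(u) = -7/(2*u) (q(u) = -7*1/(2*u) = -7/(2*u))
r = 2*√2 (r = √8 = 2*√2 ≈ 2.8284)
P(k) = k - 7*(3 + k)/(2*k) (P(k) = (-7/(2*k))*(k + 3) + k = (-7/(2*k))*(3 + k) + k = -7*(3 + k)/(2*k) + k = k - 7*(3 + k)/(2*k))
-4*P(r) = -4*(-7/2 + 2*√2 - 21*√2/4/2) = -4*(-7/2 + 2*√2 - 21*√2/8) = -4*(-7/2 - 5*√2/8) = 14 + 5*√2/2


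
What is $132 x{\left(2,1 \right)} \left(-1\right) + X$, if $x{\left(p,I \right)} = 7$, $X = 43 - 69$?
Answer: $-950$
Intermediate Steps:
$X = -26$
$132 x{\left(2,1 \right)} \left(-1\right) + X = 132 \cdot 7 \left(-1\right) - 26 = 132 \left(-7\right) - 26 = -924 - 26 = -950$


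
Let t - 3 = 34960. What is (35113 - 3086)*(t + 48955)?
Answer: 2687641786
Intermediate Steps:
t = 34963 (t = 3 + 34960 = 34963)
(35113 - 3086)*(t + 48955) = (35113 - 3086)*(34963 + 48955) = 32027*83918 = 2687641786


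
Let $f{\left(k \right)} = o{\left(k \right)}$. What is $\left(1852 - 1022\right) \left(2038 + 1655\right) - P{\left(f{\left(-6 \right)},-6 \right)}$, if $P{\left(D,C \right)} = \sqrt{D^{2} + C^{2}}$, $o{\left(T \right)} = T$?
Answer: $3065190 - 6 \sqrt{2} \approx 3.0652 \cdot 10^{6}$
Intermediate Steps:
$f{\left(k \right)} = k$
$P{\left(D,C \right)} = \sqrt{C^{2} + D^{2}}$
$\left(1852 - 1022\right) \left(2038 + 1655\right) - P{\left(f{\left(-6 \right)},-6 \right)} = \left(1852 - 1022\right) \left(2038 + 1655\right) - \sqrt{\left(-6\right)^{2} + \left(-6\right)^{2}} = 830 \cdot 3693 - \sqrt{36 + 36} = 3065190 - \sqrt{72} = 3065190 - 6 \sqrt{2}$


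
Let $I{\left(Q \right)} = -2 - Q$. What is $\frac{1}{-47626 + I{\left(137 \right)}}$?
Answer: $- \frac{1}{47765} \approx -2.0936 \cdot 10^{-5}$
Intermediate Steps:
$\frac{1}{-47626 + I{\left(137 \right)}} = \frac{1}{-47626 - 139} = \frac{1}{-47765} = - \frac{1}{47765}$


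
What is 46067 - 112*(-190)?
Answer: 67347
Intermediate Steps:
46067 - 112*(-190) = 46067 - 1*(-21280) = 46067 + 21280 = 67347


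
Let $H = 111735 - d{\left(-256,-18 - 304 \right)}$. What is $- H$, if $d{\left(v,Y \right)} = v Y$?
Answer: $-29303$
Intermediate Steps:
$d{\left(v,Y \right)} = Y v$
$H = 29303$ ($H = 111735 - \left(-18 - 304\right) \left(-256\right) = 111735 - \left(-322\right) \left(-256\right) = 111735 - 82432 = 29303$)
$- H = \left(-1\right) 29303 = -29303$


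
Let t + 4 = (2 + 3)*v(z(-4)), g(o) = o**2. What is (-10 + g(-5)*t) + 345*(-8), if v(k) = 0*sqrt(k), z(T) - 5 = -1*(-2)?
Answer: -2870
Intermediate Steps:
z(T) = 7 (z(T) = 5 - 1*(-2) = 5 + 2 = 7)
v(k) = 0
t = -4 (t = -4 + (2 + 3)*0 = -4 + 5*0 = -4 + 0 = -4)
(-10 + g(-5)*t) + 345*(-8) = (-10 + (-5)**2*(-4)) + 345*(-8) = (-10 + 25*(-4)) - 2760 = (-10 - 100) - 2760 = -110 - 2760 = -2870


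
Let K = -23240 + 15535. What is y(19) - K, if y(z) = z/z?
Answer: 7706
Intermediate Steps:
y(z) = 1
K = -7705
y(19) - K = 1 - 1*(-7705) = 1 + 7705 = 7706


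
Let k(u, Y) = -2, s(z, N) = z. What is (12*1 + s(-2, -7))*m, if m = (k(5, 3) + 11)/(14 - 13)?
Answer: 90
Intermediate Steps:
m = 9 (m = (-2 + 11)/(14 - 13) = 9/1 = 9*1 = 9)
(12*1 + s(-2, -7))*m = (12*1 - 2)*9 = (12 - 2)*9 = 10*9 = 90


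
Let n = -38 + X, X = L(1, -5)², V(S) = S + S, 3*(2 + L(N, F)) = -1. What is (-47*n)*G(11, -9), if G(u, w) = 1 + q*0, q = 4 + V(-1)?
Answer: 13771/9 ≈ 1530.1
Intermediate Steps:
L(N, F) = -7/3 (L(N, F) = -2 + (⅓)*(-1) = -2 - ⅓ = -7/3)
V(S) = 2*S
X = 49/9 (X = (-7/3)² = 49/9 ≈ 5.4444)
q = 2 (q = 4 + 2*(-1) = 4 - 2 = 2)
G(u, w) = 1 (G(u, w) = 1 + 2*0 = 1 + 0 = 1)
n = -293/9 (n = -38 + 49/9 = -293/9 ≈ -32.556)
(-47*n)*G(11, -9) = -47*(-293/9)*1 = (13771/9)*1 = 13771/9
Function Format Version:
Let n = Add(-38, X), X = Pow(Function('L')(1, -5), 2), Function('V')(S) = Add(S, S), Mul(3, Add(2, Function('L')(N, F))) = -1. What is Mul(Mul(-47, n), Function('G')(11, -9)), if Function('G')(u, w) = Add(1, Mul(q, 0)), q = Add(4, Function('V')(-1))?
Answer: Rational(13771, 9) ≈ 1530.1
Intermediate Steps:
Function('L')(N, F) = Rational(-7, 3) (Function('L')(N, F) = Add(-2, Mul(Rational(1, 3), -1)) = Add(-2, Rational(-1, 3)) = Rational(-7, 3))
Function('V')(S) = Mul(2, S)
X = Rational(49, 9) (X = Pow(Rational(-7, 3), 2) = Rational(49, 9) ≈ 5.4444)
q = 2 (q = Add(4, Mul(2, -1)) = Add(4, -2) = 2)
Function('G')(u, w) = 1 (Function('G')(u, w) = Add(1, Mul(2, 0)) = Add(1, 0) = 1)
n = Rational(-293, 9) (n = Add(-38, Rational(49, 9)) = Rational(-293, 9) ≈ -32.556)
Mul(Mul(-47, n), Function('G')(11, -9)) = Mul(Mul(-47, Rational(-293, 9)), 1) = Mul(Rational(13771, 9), 1) = Rational(13771, 9)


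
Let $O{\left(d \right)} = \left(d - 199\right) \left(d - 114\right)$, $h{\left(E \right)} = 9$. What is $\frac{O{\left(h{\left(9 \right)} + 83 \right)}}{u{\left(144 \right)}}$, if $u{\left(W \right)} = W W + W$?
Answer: $\frac{1177}{10440} \approx 0.11274$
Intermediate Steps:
$O{\left(d \right)} = \left(-199 + d\right) \left(-114 + d\right)$
$u{\left(W \right)} = W + W^{2}$ ($u{\left(W \right)} = W^{2} + W = W + W^{2}$)
$\frac{O{\left(h{\left(9 \right)} + 83 \right)}}{u{\left(144 \right)}} = \frac{22686 + \left(9 + 83\right)^{2} - 313 \left(9 + 83\right)}{144 \left(1 + 144\right)} = \frac{22686 + 92^{2} - 28796}{144 \cdot 145} = \frac{22686 + 8464 - 28796}{20880} = 2354 \cdot \frac{1}{20880} = \frac{1177}{10440}$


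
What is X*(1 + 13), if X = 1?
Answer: 14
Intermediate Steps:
X*(1 + 13) = 1*(1 + 13) = 1*14 = 14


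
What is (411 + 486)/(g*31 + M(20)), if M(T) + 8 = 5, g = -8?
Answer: -897/251 ≈ -3.5737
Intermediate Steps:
M(T) = -3 (M(T) = -8 + 5 = -3)
(411 + 486)/(g*31 + M(20)) = (411 + 486)/(-8*31 - 3) = 897/(-248 - 3) = 897/(-251) = 897*(-1/251) = -897/251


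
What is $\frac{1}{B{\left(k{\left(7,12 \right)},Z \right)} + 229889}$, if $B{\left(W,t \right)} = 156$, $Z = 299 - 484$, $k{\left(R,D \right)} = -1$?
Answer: $\frac{1}{230045} \approx 4.347 \cdot 10^{-6}$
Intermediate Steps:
$Z = -185$ ($Z = 299 - 484 = -185$)
$\frac{1}{B{\left(k{\left(7,12 \right)},Z \right)} + 229889} = \frac{1}{156 + 229889} = \frac{1}{230045}$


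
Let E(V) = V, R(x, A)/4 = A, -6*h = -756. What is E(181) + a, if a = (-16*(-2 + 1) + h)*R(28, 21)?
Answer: 12109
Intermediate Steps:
h = 126 (h = -⅙*(-756) = 126)
R(x, A) = 4*A
a = 11928 (a = (-16*(-2 + 1) + 126)*(4*21) = (-16*(-1) + 126)*84 = (16 + 126)*84 = 142*84 = 11928)
E(181) + a = 181 + 11928 = 12109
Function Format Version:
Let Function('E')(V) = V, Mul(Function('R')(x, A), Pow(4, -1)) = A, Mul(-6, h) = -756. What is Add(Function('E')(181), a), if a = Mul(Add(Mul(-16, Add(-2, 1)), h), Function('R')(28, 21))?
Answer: 12109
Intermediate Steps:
h = 126 (h = Mul(Rational(-1, 6), -756) = 126)
Function('R')(x, A) = Mul(4, A)
a = 11928 (a = Mul(Add(Mul(-16, Add(-2, 1)), 126), Mul(4, 21)) = Mul(Add(Mul(-16, -1), 126), 84) = Mul(Add(16, 126), 84) = Mul(142, 84) = 11928)
Add(Function('E')(181), a) = Add(181, 11928) = 12109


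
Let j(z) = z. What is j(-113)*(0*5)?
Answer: 0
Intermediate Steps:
j(-113)*(0*5) = -0*5 = -113*0 = 0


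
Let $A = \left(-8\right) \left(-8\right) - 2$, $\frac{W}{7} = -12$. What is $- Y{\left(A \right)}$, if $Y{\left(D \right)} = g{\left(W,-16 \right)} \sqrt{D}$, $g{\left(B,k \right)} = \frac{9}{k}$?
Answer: $\frac{9 \sqrt{62}}{16} \approx 4.4291$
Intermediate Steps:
$W = -84$ ($W = 7 \left(-12\right) = -84$)
$A = 62$ ($A = 64 - 2 = 62$)
$Y{\left(D \right)} = - \frac{9 \sqrt{D}}{16}$ ($Y{\left(D \right)} = \frac{9}{-16} \sqrt{D} = 9 \left(- \frac{1}{16}\right) \sqrt{D} = - \frac{9 \sqrt{D}}{16}$)
$- Y{\left(A \right)} = - \frac{\left(-9\right) \sqrt{62}}{16} = \frac{9 \sqrt{62}}{16}$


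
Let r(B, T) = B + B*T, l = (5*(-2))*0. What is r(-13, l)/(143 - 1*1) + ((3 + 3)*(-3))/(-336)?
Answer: -151/3976 ≈ -0.037978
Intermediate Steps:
l = 0 (l = -10*0 = 0)
r(-13, l)/(143 - 1*1) + ((3 + 3)*(-3))/(-336) = (-13*(1 + 0))/(143 - 1*1) + ((3 + 3)*(-3))/(-336) = (-13*1)/(143 - 1) + (6*(-3))*(-1/336) = -13/142 - 18*(-1/336) = -13*1/142 + 3/56 = -13/142 + 3/56 = -151/3976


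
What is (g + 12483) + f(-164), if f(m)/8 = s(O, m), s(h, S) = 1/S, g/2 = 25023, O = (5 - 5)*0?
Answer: 2563687/41 ≈ 62529.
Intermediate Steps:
O = 0 (O = 0*0 = 0)
g = 50046 (g = 2*25023 = 50046)
f(m) = 8/m
(g + 12483) + f(-164) = (50046 + 12483) + 8/(-164) = 62529 + 8*(-1/164) = 62529 - 2/41 = 2563687/41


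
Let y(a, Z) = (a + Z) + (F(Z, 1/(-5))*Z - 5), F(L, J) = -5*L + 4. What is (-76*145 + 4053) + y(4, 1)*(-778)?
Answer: -6189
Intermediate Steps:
F(L, J) = 4 - 5*L
y(a, Z) = -5 + Z + a + Z*(4 - 5*Z) (y(a, Z) = (a + Z) + ((4 - 5*Z)*Z - 5) = (Z + a) + (Z*(4 - 5*Z) - 5) = (Z + a) + (-5 + Z*(4 - 5*Z)) = -5 + Z + a + Z*(4 - 5*Z))
(-76*145 + 4053) + y(4, 1)*(-778) = (-76*145 + 4053) + (-5 + 1 + 4 - 1*1*(-4 + 5*1))*(-778) = (-11020 + 4053) + (-5 + 1 + 4 - 1*1*(-4 + 5))*(-778) = -6967 + (-5 + 1 + 4 - 1*1*1)*(-778) = -6967 + (-5 + 1 + 4 - 1)*(-778) = -6967 - 1*(-778) = -6967 + 778 = -6189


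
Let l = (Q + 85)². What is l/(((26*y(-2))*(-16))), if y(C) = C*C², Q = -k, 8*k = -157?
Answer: 700569/212992 ≈ 3.2892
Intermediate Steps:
k = -157/8 (k = (⅛)*(-157) = -157/8 ≈ -19.625)
Q = 157/8 (Q = -1*(-157/8) = 157/8 ≈ 19.625)
y(C) = C³
l = 700569/64 (l = (157/8 + 85)² = (837/8)² = 700569/64 ≈ 10946.)
l/(((26*y(-2))*(-16))) = 700569/(64*(((26*(-2)³)*(-16)))) = 700569/(64*(((26*(-8))*(-16)))) = 700569/(64*((-208*(-16)))) = (700569/64)/3328 = (700569/64)*(1/3328) = 700569/212992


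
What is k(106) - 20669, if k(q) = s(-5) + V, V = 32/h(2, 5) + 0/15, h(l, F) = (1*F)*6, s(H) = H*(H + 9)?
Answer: -310319/15 ≈ -20688.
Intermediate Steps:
s(H) = H*(9 + H)
h(l, F) = 6*F (h(l, F) = F*6 = 6*F)
V = 16/15 (V = 32/((6*5)) + 0/15 = 32/30 + 0*(1/15) = 32*(1/30) + 0 = 16/15 + 0 = 16/15 ≈ 1.0667)
k(q) = -284/15 (k(q) = -5*(9 - 5) + 16/15 = -5*4 + 16/15 = -20 + 16/15 = -284/15)
k(106) - 20669 = -284/15 - 20669 = -310319/15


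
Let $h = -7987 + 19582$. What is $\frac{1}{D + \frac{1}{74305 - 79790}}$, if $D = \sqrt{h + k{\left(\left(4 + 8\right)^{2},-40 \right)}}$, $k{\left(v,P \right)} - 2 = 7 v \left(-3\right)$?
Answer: $\frac{5485}{257920633924} + \frac{30085225 \sqrt{8573}}{257920633924} \approx 0.0108$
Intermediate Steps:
$k{\left(v,P \right)} = 2 - 21 v$ ($k{\left(v,P \right)} = 2 + 7 v \left(-3\right) = 2 - 21 v$)
$h = 11595$
$D = \sqrt{8573}$ ($D = \sqrt{11595 + \left(2 - 21 \left(4 + 8\right)^{2}\right)} = \sqrt{11595 + \left(2 - 21 \cdot 12^{2}\right)} = \sqrt{11595 + \left(2 - 3024\right)} = \sqrt{11595 - 3022} = \sqrt{8573} \approx 92.59$)
$\frac{1}{D + \frac{1}{74305 - 79790}} = \frac{1}{\sqrt{8573} + \frac{1}{74305 - 79790}} = \frac{1}{\sqrt{8573} + \frac{1}{-5485}} = \frac{1}{\sqrt{8573} - \frac{1}{5485}} = \frac{1}{- \frac{1}{5485} + \sqrt{8573}}$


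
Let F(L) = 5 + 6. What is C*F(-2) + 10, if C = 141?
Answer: 1561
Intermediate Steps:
F(L) = 11
C*F(-2) + 10 = 141*11 + 10 = 1551 + 10 = 1561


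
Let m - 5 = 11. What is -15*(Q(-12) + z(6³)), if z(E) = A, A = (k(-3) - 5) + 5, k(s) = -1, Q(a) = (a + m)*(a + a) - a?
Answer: 1275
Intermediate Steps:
m = 16 (m = 5 + 11 = 16)
Q(a) = -a + 2*a*(16 + a) (Q(a) = (a + 16)*(a + a) - a = (16 + a)*(2*a) - a = 2*a*(16 + a) - a = -a + 2*a*(16 + a))
A = -1 (A = (-1 - 5) + 5 = -6 + 5 = -1)
z(E) = -1
-15*(Q(-12) + z(6³)) = -15*(-12*(31 + 2*(-12)) - 1) = -15*(-12*(31 - 24) - 1) = -15*(-12*7 - 1) = -15*(-84 - 1) = -15*(-85) = 1275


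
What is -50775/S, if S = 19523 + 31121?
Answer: -50775/50644 ≈ -1.0026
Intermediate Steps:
S = 50644
-50775/S = -50775/50644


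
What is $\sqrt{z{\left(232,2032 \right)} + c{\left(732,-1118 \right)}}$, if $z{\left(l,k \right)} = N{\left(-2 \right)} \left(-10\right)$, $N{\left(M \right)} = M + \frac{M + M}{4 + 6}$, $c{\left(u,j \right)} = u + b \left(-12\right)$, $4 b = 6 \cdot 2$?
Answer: $12 \sqrt{5} \approx 26.833$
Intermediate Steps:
$b = 3$ ($b = \frac{6 \cdot 2}{4} = \frac{1}{4} \cdot 12 = 3$)
$c{\left(u,j \right)} = -36 + u$ ($c{\left(u,j \right)} = u + 3 \left(-12\right) = u - 36 = -36 + u$)
$N{\left(M \right)} = \frac{6 M}{5}$ ($N{\left(M \right)} = M + \frac{2 M}{10} = M + 2 M \frac{1}{10} = M + \frac{M}{5} = \frac{6 M}{5}$)
$z{\left(l,k \right)} = 24$ ($z{\left(l,k \right)} = \frac{6}{5} \left(-2\right) \left(-10\right) = \left(- \frac{12}{5}\right) \left(-10\right) = 24$)
$\sqrt{z{\left(232,2032 \right)} + c{\left(732,-1118 \right)}} = \sqrt{24 + \left(-36 + 732\right)} = \sqrt{24 + 696} = \sqrt{720} = 12 \sqrt{5}$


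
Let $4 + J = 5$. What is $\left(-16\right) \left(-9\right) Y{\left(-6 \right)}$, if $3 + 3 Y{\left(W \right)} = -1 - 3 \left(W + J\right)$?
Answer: $528$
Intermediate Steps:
$J = 1$ ($J = -4 + 5 = 1$)
$Y{\left(W \right)} = - \frac{7}{3} - W$ ($Y{\left(W \right)} = -1 + \frac{-1 - 3 \left(W + 1\right)}{3} = -1 + \frac{-1 - 3 \left(1 + W\right)}{3} = -1 + \frac{-1 - \left(3 + 3 W\right)}{3} = -1 + \frac{-4 - 3 W}{3} = -1 - \left(\frac{4}{3} + W\right) = - \frac{7}{3} - W$)
$\left(-16\right) \left(-9\right) Y{\left(-6 \right)} = \left(-16\right) \left(-9\right) \left(- \frac{7}{3} - -6\right) = 144 \left(- \frac{7}{3} + 6\right) = 144 \cdot \frac{11}{3} = 528$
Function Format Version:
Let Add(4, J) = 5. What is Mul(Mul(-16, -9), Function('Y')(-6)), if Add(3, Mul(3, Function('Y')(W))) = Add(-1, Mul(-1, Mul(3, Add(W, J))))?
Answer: 528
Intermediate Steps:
J = 1 (J = Add(-4, 5) = 1)
Function('Y')(W) = Add(Rational(-7, 3), Mul(-1, W)) (Function('Y')(W) = Add(-1, Mul(Rational(1, 3), Add(-1, Mul(-1, Mul(3, Add(W, 1)))))) = Add(-1, Mul(Rational(1, 3), Add(-1, Mul(-1, Mul(3, Add(1, W)))))) = Add(-1, Mul(Rational(1, 3), Add(-1, Mul(-1, Add(3, Mul(3, W)))))) = Add(-1, Mul(Rational(1, 3), Add(-1, Add(-3, Mul(-3, W))))) = Add(-1, Mul(Rational(1, 3), Add(-4, Mul(-3, W)))) = Add(-1, Add(Rational(-4, 3), Mul(-1, W))) = Add(Rational(-7, 3), Mul(-1, W)))
Mul(Mul(-16, -9), Function('Y')(-6)) = Mul(Mul(-16, -9), Add(Rational(-7, 3), Mul(-1, -6))) = Mul(144, Add(Rational(-7, 3), 6)) = Mul(144, Rational(11, 3)) = 528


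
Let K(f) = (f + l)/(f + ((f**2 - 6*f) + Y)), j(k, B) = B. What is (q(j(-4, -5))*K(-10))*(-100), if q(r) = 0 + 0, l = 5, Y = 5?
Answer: 0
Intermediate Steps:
q(r) = 0
K(f) = (5 + f)/(5 + f**2 - 5*f) (K(f) = (f + 5)/(f + ((f**2 - 6*f) + 5)) = (5 + f)/(f + (5 + f**2 - 6*f)) = (5 + f)/(5 + f**2 - 5*f))
(q(j(-4, -5))*K(-10))*(-100) = (0*((5 - 10)/(5 + (-10)**2 - 5*(-10))))*(-100) = (0*(-5/(5 + 100 + 50)))*(-100) = (0*(-5/155))*(-100) = (0*((1/155)*(-5)))*(-100) = (0*(-1/31))*(-100) = 0*(-100) = 0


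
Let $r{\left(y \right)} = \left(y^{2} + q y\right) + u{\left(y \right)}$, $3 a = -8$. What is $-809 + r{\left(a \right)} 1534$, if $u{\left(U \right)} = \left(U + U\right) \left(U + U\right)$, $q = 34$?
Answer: $- \frac{768145}{9} \approx -85350.0$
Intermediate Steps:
$a = - \frac{8}{3}$ ($a = \frac{1}{3} \left(-8\right) = - \frac{8}{3} \approx -2.6667$)
$u{\left(U \right)} = 4 U^{2}$ ($u{\left(U \right)} = 2 U 2 U = 4 U^{2}$)
$r{\left(y \right)} = 5 y^{2} + 34 y$ ($r{\left(y \right)} = \left(y^{2} + 34 y\right) + 4 y^{2} = 5 y^{2} + 34 y$)
$-809 + r{\left(a \right)} 1534 = -809 + - \frac{8 \left(34 + 5 \left(- \frac{8}{3}\right)\right)}{3} \cdot 1534 = -809 + - \frac{8 \left(34 - \frac{40}{3}\right)}{3} \cdot 1534 = -809 + \left(- \frac{8}{3}\right) \frac{62}{3} \cdot 1534 = -809 - \frac{760864}{9} = - \frac{768145}{9}$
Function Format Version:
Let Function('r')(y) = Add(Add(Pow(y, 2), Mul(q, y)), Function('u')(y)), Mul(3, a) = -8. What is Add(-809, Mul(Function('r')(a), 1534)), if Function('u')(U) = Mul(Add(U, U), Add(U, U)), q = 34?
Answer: Rational(-768145, 9) ≈ -85350.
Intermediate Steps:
a = Rational(-8, 3) (a = Mul(Rational(1, 3), -8) = Rational(-8, 3) ≈ -2.6667)
Function('u')(U) = Mul(4, Pow(U, 2)) (Function('u')(U) = Mul(Mul(2, U), Mul(2, U)) = Mul(4, Pow(U, 2)))
Function('r')(y) = Add(Mul(5, Pow(y, 2)), Mul(34, y)) (Function('r')(y) = Add(Add(Pow(y, 2), Mul(34, y)), Mul(4, Pow(y, 2))) = Add(Mul(5, Pow(y, 2)), Mul(34, y)))
Add(-809, Mul(Function('r')(a), 1534)) = Add(-809, Mul(Mul(Rational(-8, 3), Add(34, Mul(5, Rational(-8, 3)))), 1534)) = Add(-809, Mul(Mul(Rational(-8, 3), Add(34, Rational(-40, 3))), 1534)) = Add(-809, Mul(Mul(Rational(-8, 3), Rational(62, 3)), 1534)) = Add(-809, Mul(Rational(-496, 9), 1534)) = Add(-809, Rational(-760864, 9)) = Rational(-768145, 9)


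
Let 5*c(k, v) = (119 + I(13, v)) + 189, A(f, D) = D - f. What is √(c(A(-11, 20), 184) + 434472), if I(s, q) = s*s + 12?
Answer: √10864245/5 ≈ 659.22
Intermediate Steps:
I(s, q) = 12 + s² (I(s, q) = s² + 12 = 12 + s²)
c(k, v) = 489/5 (c(k, v) = ((119 + (12 + 13²)) + 189)/5 = ((119 + (12 + 169)) + 189)/5 = ((119 + 181) + 189)/5 = (300 + 189)/5 = (⅕)*489 = 489/5)
√(c(A(-11, 20), 184) + 434472) = √(489/5 + 434472) = √(2172849/5) = √10864245/5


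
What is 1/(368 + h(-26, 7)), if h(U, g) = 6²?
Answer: 1/404 ≈ 0.0024752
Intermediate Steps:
h(U, g) = 36
1/(368 + h(-26, 7)) = 1/(368 + 36) = 1/404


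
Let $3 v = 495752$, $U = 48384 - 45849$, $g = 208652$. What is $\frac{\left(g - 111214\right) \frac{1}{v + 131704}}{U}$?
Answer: $\frac{48719}{376390040} \approx 0.00012944$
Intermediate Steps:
$U = 2535$ ($U = 48384 - 45849 = 2535$)
$v = \frac{495752}{3}$ ($v = \frac{1}{3} \cdot 495752 = \frac{495752}{3} \approx 1.6525 \cdot 10^{5}$)
$\frac{\left(g - 111214\right) \frac{1}{v + 131704}}{U} = \frac{\left(208652 - 111214\right) \frac{1}{\frac{495752}{3} + 131704}}{2535} = \frac{97438}{\frac{890864}{3}} \cdot \frac{1}{2535} = 97438 \cdot \frac{3}{890864} \cdot \frac{1}{2535} = \frac{146157}{445432} \cdot \frac{1}{2535} = \frac{48719}{376390040}$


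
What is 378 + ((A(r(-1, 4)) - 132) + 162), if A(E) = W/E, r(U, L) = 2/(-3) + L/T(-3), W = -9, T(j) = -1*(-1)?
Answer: 4053/10 ≈ 405.30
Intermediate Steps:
T(j) = 1
r(U, L) = -2/3 + L (r(U, L) = 2/(-3) + L/1 = 2*(-1/3) + L*1 = -2/3 + L)
A(E) = -9/E
378 + ((A(r(-1, 4)) - 132) + 162) = 378 + ((-9/(-2/3 + 4) - 132) + 162) = 378 + ((-9/10/3 - 132) + 162) = 378 + ((-9*3/10 - 132) + 162) = 378 + ((-27/10 - 132) + 162) = 378 + (-1347/10 + 162) = 378 + 273/10 = 4053/10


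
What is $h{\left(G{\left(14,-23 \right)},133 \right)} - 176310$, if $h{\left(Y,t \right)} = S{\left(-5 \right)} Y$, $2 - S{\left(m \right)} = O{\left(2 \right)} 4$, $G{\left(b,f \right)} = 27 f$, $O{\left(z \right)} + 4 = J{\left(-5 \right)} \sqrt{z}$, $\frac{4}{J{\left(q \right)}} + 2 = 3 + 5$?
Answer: $-187488 + 1656 \sqrt{2} \approx -1.8515 \cdot 10^{5}$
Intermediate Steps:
$J{\left(q \right)} = \frac{2}{3}$ ($J{\left(q \right)} = \frac{4}{-2 + \left(3 + 5\right)} = \frac{4}{-2 + 8} = \frac{4}{6} = 4 \cdot \frac{1}{6} = \frac{2}{3}$)
$O{\left(z \right)} = -4 + \frac{2 \sqrt{z}}{3}$
$S{\left(m \right)} = 18 - \frac{8 \sqrt{2}}{3}$ ($S{\left(m \right)} = 2 - \left(-4 + \frac{2 \sqrt{2}}{3}\right) 4 = 2 - \left(-16 + \frac{8 \sqrt{2}}{3}\right) = 2 + \left(16 - \frac{8 \sqrt{2}}{3}\right) = 18 - \frac{8 \sqrt{2}}{3}$)
$h{\left(Y,t \right)} = Y \left(18 - \frac{8 \sqrt{2}}{3}\right)$ ($h{\left(Y,t \right)} = \left(18 - \frac{8 \sqrt{2}}{3}\right) Y = Y \left(18 - \frac{8 \sqrt{2}}{3}\right)$)
$h{\left(G{\left(14,-23 \right)},133 \right)} - 176310 = \frac{2 \cdot 27 \left(-23\right) \left(27 - 4 \sqrt{2}\right)}{3} - 176310 = \frac{2}{3} \left(-621\right) \left(27 - 4 \sqrt{2}\right) - 176310 = \left(-11178 + 1656 \sqrt{2}\right) - 176310 = -187488 + 1656 \sqrt{2}$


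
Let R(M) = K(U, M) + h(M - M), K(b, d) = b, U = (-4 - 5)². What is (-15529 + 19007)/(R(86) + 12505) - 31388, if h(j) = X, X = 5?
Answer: -395202830/12591 ≈ -31388.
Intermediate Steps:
h(j) = 5
U = 81 (U = (-9)² = 81)
R(M) = 86 (R(M) = 81 + 5 = 86)
(-15529 + 19007)/(R(86) + 12505) - 31388 = (-15529 + 19007)/(86 + 12505) - 31388 = 3478/12591 - 31388 = -395202830/12591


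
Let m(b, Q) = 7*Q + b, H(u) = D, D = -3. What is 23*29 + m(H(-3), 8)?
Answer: 720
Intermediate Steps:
H(u) = -3
m(b, Q) = b + 7*Q
23*29 + m(H(-3), 8) = 23*29 + (-3 + 7*8) = 667 + (-3 + 56) = 667 + 53 = 720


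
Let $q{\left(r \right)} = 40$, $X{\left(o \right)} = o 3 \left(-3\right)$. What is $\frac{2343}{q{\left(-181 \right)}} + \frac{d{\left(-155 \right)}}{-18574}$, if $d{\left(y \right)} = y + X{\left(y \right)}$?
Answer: $\frac{21734641}{371480} \approx 58.508$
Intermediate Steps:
$X{\left(o \right)} = - 9 o$ ($X{\left(o \right)} = 3 o \left(-3\right) = - 9 o$)
$d{\left(y \right)} = - 8 y$ ($d{\left(y \right)} = y - 9 y = - 8 y$)
$\frac{2343}{q{\left(-181 \right)}} + \frac{d{\left(-155 \right)}}{-18574} = \frac{2343}{40} + \frac{\left(-8\right) \left(-155\right)}{-18574} = 2343 \cdot \frac{1}{40} + 1240 \left(- \frac{1}{18574}\right) = \frac{2343}{40} - \frac{620}{9287} = \frac{21734641}{371480}$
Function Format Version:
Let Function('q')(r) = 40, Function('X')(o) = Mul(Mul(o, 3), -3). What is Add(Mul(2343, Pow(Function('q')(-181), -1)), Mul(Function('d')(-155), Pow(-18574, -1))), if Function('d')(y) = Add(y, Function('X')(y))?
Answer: Rational(21734641, 371480) ≈ 58.508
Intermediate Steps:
Function('X')(o) = Mul(-9, o) (Function('X')(o) = Mul(Mul(3, o), -3) = Mul(-9, o))
Function('d')(y) = Mul(-8, y) (Function('d')(y) = Add(y, Mul(-9, y)) = Mul(-8, y))
Add(Mul(2343, Pow(Function('q')(-181), -1)), Mul(Function('d')(-155), Pow(-18574, -1))) = Add(Mul(2343, Pow(40, -1)), Mul(Mul(-8, -155), Pow(-18574, -1))) = Add(Mul(2343, Rational(1, 40)), Mul(1240, Rational(-1, 18574))) = Add(Rational(2343, 40), Rational(-620, 9287)) = Rational(21734641, 371480)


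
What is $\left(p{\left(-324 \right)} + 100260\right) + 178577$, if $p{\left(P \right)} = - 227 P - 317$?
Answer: $352068$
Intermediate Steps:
$p{\left(P \right)} = -317 - 227 P$
$\left(p{\left(-324 \right)} + 100260\right) + 178577 = \left(\left(-317 - -73548\right) + 100260\right) + 178577 = \left(\left(-317 + 73548\right) + 100260\right) + 178577 = \left(73231 + 100260\right) + 178577 = 173491 + 178577 = 352068$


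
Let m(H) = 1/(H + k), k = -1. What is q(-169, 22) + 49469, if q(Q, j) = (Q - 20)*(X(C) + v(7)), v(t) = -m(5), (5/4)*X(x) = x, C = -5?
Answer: 201089/4 ≈ 50272.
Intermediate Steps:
X(x) = 4*x/5
m(H) = 1/(-1 + H) (m(H) = 1/(H - 1) = 1/(-1 + H))
v(t) = -1/4 (v(t) = -1/(-1 + 5) = -1/4)
q(Q, j) = 85 - 17*Q/4 (q(Q, j) = (Q - 20)*((4/5)*(-5) - 1/4) = (-20 + Q)*(-4 - 1/4) = (-20 + Q)*(-17/4) = 85 - 17*Q/4)
q(-169, 22) + 49469 = (85 - 17/4*(-169)) + 49469 = (85 + 2873/4) + 49469 = 3213/4 + 49469 = 201089/4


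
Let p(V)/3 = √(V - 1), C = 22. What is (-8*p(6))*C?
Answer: -528*√5 ≈ -1180.6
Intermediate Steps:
p(V) = 3*√(-1 + V) (p(V) = 3*√(V - 1) = 3*√(-1 + V))
(-8*p(6))*C = -24*√(-1 + 6)*22 = -24*√5*22 = -528*√5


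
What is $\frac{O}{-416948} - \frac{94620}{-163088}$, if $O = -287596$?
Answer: $\frac{5397192263}{4249950964} \approx 1.2699$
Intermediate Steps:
$\frac{O}{-416948} - \frac{94620}{-163088} = - \frac{287596}{-416948} - \frac{94620}{-163088} = \left(-287596\right) \left(- \frac{1}{416948}\right) - - \frac{23655}{40772} = \frac{71899}{104237} + \frac{23655}{40772} = \frac{5397192263}{4249950964}$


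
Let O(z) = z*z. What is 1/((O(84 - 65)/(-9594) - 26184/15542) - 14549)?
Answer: -74554974/1084828726705 ≈ -6.8725e-5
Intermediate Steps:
O(z) = z²
1/((O(84 - 65)/(-9594) - 26184/15542) - 14549) = 1/(((84 - 65)²/(-9594) - 26184/15542) - 14549) = 1/((19²*(-1/9594) - 26184*1/15542) - 14549) = 1/((361*(-1/9594) - 13092/7771) - 14549) = 1/((-361/9594 - 13092/7771) - 14549) = 1/(-128409979/74554974 - 14549) = 1/(-1084828726705/74554974) = -74554974/1084828726705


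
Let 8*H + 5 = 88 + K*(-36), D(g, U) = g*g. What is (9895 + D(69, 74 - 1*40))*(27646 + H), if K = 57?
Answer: 401572568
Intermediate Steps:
D(g, U) = g²
H = -1969/8 (H = -5/8 + (88 + 57*(-36))/8 = -5/8 + (88 - 2052)/8 = -5/8 + (⅛)*(-1964) = -5/8 - 491/2 = -1969/8 ≈ -246.13)
(9895 + D(69, 74 - 1*40))*(27646 + H) = (9895 + 69²)*(27646 - 1969/8) = (9895 + 4761)*(219199/8) = 14656*(219199/8) = 401572568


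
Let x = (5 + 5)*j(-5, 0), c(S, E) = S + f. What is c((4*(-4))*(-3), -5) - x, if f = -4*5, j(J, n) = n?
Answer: 28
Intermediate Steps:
f = -20
c(S, E) = -20 + S (c(S, E) = S - 20 = -20 + S)
x = 0 (x = (5 + 5)*0 = 10*0 = 0)
c((4*(-4))*(-3), -5) - x = (-20 + (4*(-4))*(-3)) - 1*0 = (-20 - 16*(-3)) + 0 = (-20 + 48) + 0 = 28 + 0 = 28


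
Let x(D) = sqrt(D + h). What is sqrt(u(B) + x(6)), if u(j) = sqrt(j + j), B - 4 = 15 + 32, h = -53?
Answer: sqrt(sqrt(102) + I*sqrt(47)) ≈ 3.3396 + 1.0264*I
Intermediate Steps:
x(D) = sqrt(-53 + D) (x(D) = sqrt(D - 53) = sqrt(-53 + D))
B = 51 (B = 4 + (15 + 32) = 4 + 47 = 51)
u(j) = sqrt(2)*sqrt(j) (u(j) = sqrt(2*j) = sqrt(2)*sqrt(j))
sqrt(u(B) + x(6)) = sqrt(sqrt(2)*sqrt(51) + sqrt(-53 + 6)) = sqrt(sqrt(102) + sqrt(-47)) = sqrt(sqrt(102) + I*sqrt(47))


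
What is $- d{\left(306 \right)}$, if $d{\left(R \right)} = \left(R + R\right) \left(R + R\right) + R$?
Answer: $-374850$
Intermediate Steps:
$d{\left(R \right)} = R + 4 R^{2}$ ($d{\left(R \right)} = 2 R 2 R + R = 4 R^{2} + R = R + 4 R^{2}$)
$- d{\left(306 \right)} = - 306 \left(1 + 4 \cdot 306\right) = - 306 \left(1 + 1224\right) = - 306 \cdot 1225 = \left(-1\right) 374850 = -374850$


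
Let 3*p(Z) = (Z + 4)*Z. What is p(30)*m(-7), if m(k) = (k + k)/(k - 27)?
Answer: 140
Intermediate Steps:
p(Z) = Z*(4 + Z)/3 (p(Z) = ((Z + 4)*Z)/3 = ((4 + Z)*Z)/3 = (Z*(4 + Z))/3 = Z*(4 + Z)/3)
m(k) = 2*k/(-27 + k) (m(k) = (2*k)/(-27 + k) = 2*k/(-27 + k))
p(30)*m(-7) = ((1/3)*30*(4 + 30))*(2*(-7)/(-27 - 7)) = ((1/3)*30*34)*(2*(-7)/(-34)) = 340*(2*(-7)*(-1/34)) = 340*(7/17) = 140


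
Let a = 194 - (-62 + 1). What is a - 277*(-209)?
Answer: 58148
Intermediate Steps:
a = 255 (a = 194 - 1*(-61) = 194 + 61 = 255)
a - 277*(-209) = 255 - 277*(-209) = 255 + 57893 = 58148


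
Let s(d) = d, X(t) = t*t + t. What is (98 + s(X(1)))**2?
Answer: 10000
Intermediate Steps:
X(t) = t + t**2 (X(t) = t**2 + t = t + t**2)
(98 + s(X(1)))**2 = (98 + 1*(1 + 1))**2 = (98 + 1*2)**2 = (98 + 2)**2 = 100**2 = 10000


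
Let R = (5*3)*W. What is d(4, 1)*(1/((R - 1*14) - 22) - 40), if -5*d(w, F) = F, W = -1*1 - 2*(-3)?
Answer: 1559/195 ≈ 7.9949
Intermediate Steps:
W = 5 (W = -1 + 6 = 5)
d(w, F) = -F/5
R = 75 (R = (5*3)*5 = 15*5 = 75)
d(4, 1)*(1/((R - 1*14) - 22) - 40) = (-⅕*1)*(1/((75 - 1*14) - 22) - 40) = -(1/((75 - 14) - 22) - 40)/5 = -(1/(61 - 22) - 40)/5 = -(1/39 - 40)/5 = -⅕*(-1559/39) = 1559/195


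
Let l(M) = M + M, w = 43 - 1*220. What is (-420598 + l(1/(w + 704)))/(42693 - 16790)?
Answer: -221655144/13650881 ≈ -16.237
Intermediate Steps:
w = -177 (w = 43 - 220 = -177)
l(M) = 2*M
(-420598 + l(1/(w + 704)))/(42693 - 16790) = (-420598 + 2/(-177 + 704))/(42693 - 16790) = (-420598 + 2/527)/25903 = (-420598 + 2*(1/527))*(1/25903) = (-420598 + 2/527)*(1/25903) = -221655144/527*1/25903 = -221655144/13650881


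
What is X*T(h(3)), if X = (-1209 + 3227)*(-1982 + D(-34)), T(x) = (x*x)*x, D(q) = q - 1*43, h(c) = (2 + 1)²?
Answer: -3029040198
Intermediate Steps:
h(c) = 9 (h(c) = 3² = 9)
D(q) = -43 + q (D(q) = q - 43 = -43 + q)
T(x) = x³ (T(x) = x²*x = x³)
X = -4155062 (X = (-1209 + 3227)*(-1982 + (-43 - 34)) = 2018*(-1982 - 77) = 2018*(-2059) = -4155062)
X*T(h(3)) = -4155062*9³ = -4155062*729 = -3029040198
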